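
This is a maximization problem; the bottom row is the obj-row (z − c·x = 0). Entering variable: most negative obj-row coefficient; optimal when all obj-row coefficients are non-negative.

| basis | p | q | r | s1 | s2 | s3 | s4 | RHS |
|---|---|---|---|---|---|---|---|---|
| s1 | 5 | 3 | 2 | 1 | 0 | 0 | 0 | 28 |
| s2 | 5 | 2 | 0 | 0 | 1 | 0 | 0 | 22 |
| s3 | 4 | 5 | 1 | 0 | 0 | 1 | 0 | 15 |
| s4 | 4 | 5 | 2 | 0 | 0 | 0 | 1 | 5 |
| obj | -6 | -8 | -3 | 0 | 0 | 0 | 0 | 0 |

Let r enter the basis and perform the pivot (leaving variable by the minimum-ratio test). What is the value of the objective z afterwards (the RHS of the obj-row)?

Ratio test on column r — row 1: 28/2 = 14; row 2: entry 0 ≤ 0; row 3: 15/1 = 15; row 4: 5/2 = 5/2. Minimum is 5/2 at row 4 (s4 leaves); pivot element 2.
Pivot on row 4; the obj-row RHS becomes 0 − (-3)·(5/2) = 15/2.

15/2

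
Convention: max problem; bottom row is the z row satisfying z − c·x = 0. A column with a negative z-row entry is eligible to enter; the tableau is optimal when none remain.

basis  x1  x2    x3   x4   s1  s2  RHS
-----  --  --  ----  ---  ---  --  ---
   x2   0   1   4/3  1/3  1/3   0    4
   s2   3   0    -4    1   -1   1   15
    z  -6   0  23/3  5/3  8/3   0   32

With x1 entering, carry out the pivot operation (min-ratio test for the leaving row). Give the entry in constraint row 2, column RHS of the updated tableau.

Ratio test on column x1 — row 1: entry 0 ≤ 0; row 2: 15/3 = 5. Minimum is 5 at row 2 (s2 leaves); pivot element 3.
Divide row 2 by 3; eliminate column x1 from the other rows.
In the new row 2, the RHS entry is the old entry divided by the pivot: 15/3 = 5.

5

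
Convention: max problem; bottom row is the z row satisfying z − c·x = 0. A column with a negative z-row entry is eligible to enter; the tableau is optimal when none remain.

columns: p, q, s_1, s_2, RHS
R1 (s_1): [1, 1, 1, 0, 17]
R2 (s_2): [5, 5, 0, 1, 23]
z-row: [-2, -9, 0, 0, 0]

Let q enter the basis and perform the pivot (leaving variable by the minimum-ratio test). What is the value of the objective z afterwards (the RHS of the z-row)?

Ratio test on column q — row 1: 17/1 = 17; row 2: 23/5 = 23/5. Minimum is 23/5 at row 2 (s_2 leaves); pivot element 5.
Pivot on row 2; the z-row RHS becomes 0 − (-9)·(23/5) = 207/5.

207/5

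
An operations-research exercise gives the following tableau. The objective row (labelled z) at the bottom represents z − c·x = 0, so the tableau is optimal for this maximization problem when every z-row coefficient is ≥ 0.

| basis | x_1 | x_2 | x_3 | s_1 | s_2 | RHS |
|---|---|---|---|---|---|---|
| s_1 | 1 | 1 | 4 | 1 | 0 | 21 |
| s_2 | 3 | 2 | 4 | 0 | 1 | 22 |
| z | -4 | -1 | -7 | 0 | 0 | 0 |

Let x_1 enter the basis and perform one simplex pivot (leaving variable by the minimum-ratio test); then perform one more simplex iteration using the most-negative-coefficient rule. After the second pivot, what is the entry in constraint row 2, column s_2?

1/2

Ratio test on column x_1 — row 1: 21/1 = 21; row 2: 22/3 = 22/3. Minimum is 22/3 at row 2 (s_2 leaves); pivot element 3.
Divide row 2 by 3; eliminate column x_1 from the other rows.
Second iteration: most negative z-row entry is -5/3 in column x_3, so x_3 enters.
Ratio test on column x_3 — row 1: (41/3)/(8/3) = 41/8; row 2: (22/3)/(4/3) = 11/2. Minimum is 41/8 at row 1 (s_1 leaves); pivot element 8/3.
Divide row 1 by 8/3; eliminate column x_3 from the other rows.
After both pivots, the entry at constraint row 2, column s_2 is 1/2.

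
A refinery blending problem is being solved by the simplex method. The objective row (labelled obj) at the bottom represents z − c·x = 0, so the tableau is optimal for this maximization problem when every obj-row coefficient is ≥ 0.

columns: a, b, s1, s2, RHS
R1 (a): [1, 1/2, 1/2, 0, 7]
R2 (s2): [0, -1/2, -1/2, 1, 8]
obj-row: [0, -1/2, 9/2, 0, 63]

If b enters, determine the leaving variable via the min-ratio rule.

a

Column b entries and ratios — a: 7/(1/2) = 14; s2: -1/2 ≤ 0, skip.
Smallest ratio is 14 in the row of a, so a leaves.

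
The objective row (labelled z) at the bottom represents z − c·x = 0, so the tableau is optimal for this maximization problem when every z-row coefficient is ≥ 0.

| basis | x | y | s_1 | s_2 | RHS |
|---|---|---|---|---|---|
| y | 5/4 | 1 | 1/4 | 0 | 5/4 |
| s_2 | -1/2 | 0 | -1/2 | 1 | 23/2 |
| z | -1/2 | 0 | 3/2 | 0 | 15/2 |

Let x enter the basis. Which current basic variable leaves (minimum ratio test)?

y

Column x entries and ratios — y: (5/4)/(5/4) = 1; s_2: -1/2 ≤ 0, skip.
Smallest ratio is 1 in the row of y, so y leaves.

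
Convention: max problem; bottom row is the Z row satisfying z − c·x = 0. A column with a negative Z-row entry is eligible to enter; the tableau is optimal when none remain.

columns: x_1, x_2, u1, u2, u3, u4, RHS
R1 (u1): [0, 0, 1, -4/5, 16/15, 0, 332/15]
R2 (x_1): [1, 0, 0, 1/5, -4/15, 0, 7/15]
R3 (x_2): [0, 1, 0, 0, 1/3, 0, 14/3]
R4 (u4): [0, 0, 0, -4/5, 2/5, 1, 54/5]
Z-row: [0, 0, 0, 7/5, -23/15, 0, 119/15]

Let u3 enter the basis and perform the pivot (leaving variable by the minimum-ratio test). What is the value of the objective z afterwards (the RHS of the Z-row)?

Ratio test on column u3 — row 1: (332/15)/(16/15) = 83/4; row 2: entry -4/15 ≤ 0; row 3: (14/3)/(1/3) = 14; row 4: (54/5)/(2/5) = 27. Minimum is 14 at row 3 (x_2 leaves); pivot element 1/3.
Pivot on row 3; the Z-row RHS becomes 119/15 − (-23/15)·14 = 147/5.

147/5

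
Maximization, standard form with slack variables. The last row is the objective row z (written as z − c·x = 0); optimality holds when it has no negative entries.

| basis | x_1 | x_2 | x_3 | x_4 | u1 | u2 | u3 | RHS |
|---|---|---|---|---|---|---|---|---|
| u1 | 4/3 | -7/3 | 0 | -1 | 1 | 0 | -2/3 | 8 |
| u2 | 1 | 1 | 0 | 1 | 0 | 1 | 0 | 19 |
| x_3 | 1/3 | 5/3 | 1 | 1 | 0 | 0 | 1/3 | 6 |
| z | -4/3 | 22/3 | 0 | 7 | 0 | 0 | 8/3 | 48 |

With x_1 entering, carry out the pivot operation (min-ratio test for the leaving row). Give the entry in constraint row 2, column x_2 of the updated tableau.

Ratio test on column x_1 — row 1: 8/(4/3) = 6; row 2: 19/1 = 19; row 3: 6/(1/3) = 18. Minimum is 6 at row 1 (u1 leaves); pivot element 4/3.
Divide row 1 by 4/3; eliminate column x_1 from the other rows.
Row 2 update in column x_2: 1 − 1·(-7/4) = 11/4.

11/4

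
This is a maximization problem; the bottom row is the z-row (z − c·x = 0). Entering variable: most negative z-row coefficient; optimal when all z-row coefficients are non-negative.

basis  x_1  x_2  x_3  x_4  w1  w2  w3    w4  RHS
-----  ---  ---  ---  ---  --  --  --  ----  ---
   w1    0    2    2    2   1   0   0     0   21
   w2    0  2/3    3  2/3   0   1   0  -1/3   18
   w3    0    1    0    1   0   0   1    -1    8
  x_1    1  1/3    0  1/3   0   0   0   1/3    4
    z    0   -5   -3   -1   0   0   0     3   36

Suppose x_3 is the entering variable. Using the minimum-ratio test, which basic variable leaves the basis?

Column x_3 entries and ratios — w1: 21/2 = 21/2; w2: 18/3 = 6; w3: 0 ≤ 0, skip; x_1: 0 ≤ 0, skip.
Smallest ratio is 6 in the row of w2, so w2 leaves.

w2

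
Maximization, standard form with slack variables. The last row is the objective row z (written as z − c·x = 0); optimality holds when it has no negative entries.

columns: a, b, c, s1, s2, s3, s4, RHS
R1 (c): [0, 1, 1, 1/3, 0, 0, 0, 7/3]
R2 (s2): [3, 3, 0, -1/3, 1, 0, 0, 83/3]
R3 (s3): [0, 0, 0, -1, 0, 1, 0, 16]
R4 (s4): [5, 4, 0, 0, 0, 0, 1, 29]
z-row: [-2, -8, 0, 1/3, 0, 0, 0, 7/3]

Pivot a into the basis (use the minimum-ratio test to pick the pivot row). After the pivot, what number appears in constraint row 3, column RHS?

16

Ratio test on column a — row 1: entry 0 ≤ 0; row 2: (83/3)/3 = 83/9; row 3: entry 0 ≤ 0; row 4: 29/5 = 29/5. Minimum is 29/5 at row 4 (s4 leaves); pivot element 5.
Divide row 4 by 5; eliminate column a from the other rows.
Row 3 update in column RHS: 16 − 0·(29/5) = 16.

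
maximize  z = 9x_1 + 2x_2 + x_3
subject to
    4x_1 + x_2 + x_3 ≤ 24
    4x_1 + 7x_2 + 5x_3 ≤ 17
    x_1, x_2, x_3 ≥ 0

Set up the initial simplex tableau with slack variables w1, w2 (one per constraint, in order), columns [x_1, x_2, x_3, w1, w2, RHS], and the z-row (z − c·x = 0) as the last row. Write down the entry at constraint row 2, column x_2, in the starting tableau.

7

Constraint 2 has coefficient 7 on x_2.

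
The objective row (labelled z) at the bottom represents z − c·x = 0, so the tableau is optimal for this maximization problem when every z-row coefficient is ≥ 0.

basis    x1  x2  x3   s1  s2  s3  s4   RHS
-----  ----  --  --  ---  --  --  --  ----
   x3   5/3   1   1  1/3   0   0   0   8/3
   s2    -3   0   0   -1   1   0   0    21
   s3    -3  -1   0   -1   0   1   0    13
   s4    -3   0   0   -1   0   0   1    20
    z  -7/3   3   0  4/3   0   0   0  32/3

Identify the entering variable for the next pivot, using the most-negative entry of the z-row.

Negative z-row entries: x1: -7/3.
The most negative is -7/3 in column x1, so x1 enters.

x1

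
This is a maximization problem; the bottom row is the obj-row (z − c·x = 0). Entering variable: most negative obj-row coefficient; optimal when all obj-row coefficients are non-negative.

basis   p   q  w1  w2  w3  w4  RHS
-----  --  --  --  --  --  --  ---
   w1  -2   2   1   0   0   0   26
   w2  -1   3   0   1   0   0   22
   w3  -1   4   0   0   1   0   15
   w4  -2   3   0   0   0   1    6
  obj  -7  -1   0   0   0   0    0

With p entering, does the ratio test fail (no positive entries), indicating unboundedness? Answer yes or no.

Every constraint-row entry in column p is ≤ 0, so increasing p is unbounded.

yes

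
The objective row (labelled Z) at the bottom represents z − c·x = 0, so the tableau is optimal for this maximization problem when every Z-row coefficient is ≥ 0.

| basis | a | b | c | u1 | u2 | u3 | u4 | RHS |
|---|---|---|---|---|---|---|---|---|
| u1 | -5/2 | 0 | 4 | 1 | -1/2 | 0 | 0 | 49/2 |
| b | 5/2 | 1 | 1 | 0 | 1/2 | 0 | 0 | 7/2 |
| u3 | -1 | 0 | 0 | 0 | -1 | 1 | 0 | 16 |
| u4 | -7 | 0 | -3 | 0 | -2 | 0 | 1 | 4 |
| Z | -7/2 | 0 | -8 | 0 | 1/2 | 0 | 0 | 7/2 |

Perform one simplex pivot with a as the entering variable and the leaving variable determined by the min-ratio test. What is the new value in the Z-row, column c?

-33/5

Ratio test on column a — row 1: entry -5/2 ≤ 0; row 2: (7/2)/(5/2) = 7/5; row 3: entry -1 ≤ 0; row 4: entry -7 ≤ 0. Minimum is 7/5 at row 2 (b leaves); pivot element 5/2.
Divide row 2 by 5/2; eliminate column a from the other rows.
Z-row update in column c: -8 − (-7/2)·(2/5) = -33/5.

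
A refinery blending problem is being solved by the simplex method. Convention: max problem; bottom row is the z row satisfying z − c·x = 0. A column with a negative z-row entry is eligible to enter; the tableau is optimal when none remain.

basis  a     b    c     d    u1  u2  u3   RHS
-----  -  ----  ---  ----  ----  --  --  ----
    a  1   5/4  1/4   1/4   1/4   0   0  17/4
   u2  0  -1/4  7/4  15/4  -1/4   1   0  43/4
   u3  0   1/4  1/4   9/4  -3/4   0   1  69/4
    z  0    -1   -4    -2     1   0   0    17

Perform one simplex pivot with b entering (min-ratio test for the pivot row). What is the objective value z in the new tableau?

Ratio test on column b — row 1: (17/4)/(5/4) = 17/5; row 2: entry -1/4 ≤ 0; row 3: (69/4)/(1/4) = 69. Minimum is 17/5 at row 1 (a leaves); pivot element 5/4.
Pivot on row 1; the z-row RHS becomes 17 − (-1)·(17/5) = 102/5.

102/5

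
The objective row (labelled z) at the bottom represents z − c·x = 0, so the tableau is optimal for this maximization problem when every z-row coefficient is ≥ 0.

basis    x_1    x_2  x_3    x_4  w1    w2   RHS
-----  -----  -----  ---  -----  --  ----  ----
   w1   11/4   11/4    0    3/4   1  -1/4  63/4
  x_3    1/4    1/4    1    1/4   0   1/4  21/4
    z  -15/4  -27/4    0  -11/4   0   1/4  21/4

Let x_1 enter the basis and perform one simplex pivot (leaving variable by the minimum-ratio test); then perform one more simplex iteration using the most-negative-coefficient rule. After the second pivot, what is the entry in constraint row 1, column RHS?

Ratio test on column x_1 — row 1: (63/4)/(11/4) = 63/11; row 2: (21/4)/(1/4) = 21. Minimum is 63/11 at row 1 (w1 leaves); pivot element 11/4.
Divide row 1 by 11/4; eliminate column x_1 from the other rows.
Second iteration: most negative z-row entry is -3 in column x_2, so x_2 enters.
Ratio test on column x_2 — row 1: (63/11)/1 = 63/11; row 2: entry 0 ≤ 0. Minimum is 63/11 at row 1 (x_1 leaves); pivot element 1.
Divide row 1 by 1; eliminate column x_2 from the other rows.
After both pivots, the entry at constraint row 1, column RHS is 63/11.

63/11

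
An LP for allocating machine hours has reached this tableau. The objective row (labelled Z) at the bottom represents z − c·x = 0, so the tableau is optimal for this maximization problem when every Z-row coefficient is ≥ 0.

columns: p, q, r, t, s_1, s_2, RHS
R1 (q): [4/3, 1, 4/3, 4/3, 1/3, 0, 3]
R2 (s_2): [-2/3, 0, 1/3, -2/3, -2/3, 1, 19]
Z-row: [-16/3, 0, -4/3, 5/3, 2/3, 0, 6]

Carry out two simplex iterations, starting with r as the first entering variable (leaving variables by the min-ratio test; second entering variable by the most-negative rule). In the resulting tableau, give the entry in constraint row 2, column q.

1/2

Ratio test on column r — row 1: 3/(4/3) = 9/4; row 2: 19/(1/3) = 57. Minimum is 9/4 at row 1 (q leaves); pivot element 4/3.
Divide row 1 by 4/3; eliminate column r from the other rows.
Second iteration: most negative Z-row entry is -4 in column p, so p enters.
Ratio test on column p — row 1: (9/4)/1 = 9/4; row 2: entry -1 ≤ 0. Minimum is 9/4 at row 1 (r leaves); pivot element 1.
Divide row 1 by 1; eliminate column p from the other rows.
After both pivots, the entry at constraint row 2, column q is 1/2.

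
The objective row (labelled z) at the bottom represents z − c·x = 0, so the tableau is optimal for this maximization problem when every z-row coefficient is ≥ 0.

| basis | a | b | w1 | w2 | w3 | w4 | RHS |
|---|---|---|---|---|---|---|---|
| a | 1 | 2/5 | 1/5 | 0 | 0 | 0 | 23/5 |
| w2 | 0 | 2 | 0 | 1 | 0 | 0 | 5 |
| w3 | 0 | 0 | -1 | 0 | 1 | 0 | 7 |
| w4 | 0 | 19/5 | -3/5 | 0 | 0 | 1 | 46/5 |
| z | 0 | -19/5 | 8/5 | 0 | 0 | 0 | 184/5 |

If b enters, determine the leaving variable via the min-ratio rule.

w4

Column b entries and ratios — a: (23/5)/(2/5) = 23/2; w2: 5/2 = 5/2; w3: 0 ≤ 0, skip; w4: (46/5)/(19/5) = 46/19.
Smallest ratio is 46/19 in the row of w4, so w4 leaves.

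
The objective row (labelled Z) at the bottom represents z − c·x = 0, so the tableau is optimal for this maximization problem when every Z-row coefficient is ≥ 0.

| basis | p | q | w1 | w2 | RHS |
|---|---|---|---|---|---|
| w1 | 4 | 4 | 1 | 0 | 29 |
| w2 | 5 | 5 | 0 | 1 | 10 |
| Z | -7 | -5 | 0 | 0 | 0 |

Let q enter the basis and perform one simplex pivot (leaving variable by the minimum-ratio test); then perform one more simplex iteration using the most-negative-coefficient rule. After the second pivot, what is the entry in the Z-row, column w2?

7/5

Ratio test on column q — row 1: 29/4 = 29/4; row 2: 10/5 = 2. Minimum is 2 at row 2 (w2 leaves); pivot element 5.
Divide row 2 by 5; eliminate column q from the other rows.
Second iteration: most negative Z-row entry is -2 in column p, so p enters.
Ratio test on column p — row 1: entry 0 ≤ 0; row 2: 2/1 = 2. Minimum is 2 at row 2 (q leaves); pivot element 1.
Divide row 2 by 1; eliminate column p from the other rows.
After both pivots, the entry at the Z-row, column w2 is 7/5.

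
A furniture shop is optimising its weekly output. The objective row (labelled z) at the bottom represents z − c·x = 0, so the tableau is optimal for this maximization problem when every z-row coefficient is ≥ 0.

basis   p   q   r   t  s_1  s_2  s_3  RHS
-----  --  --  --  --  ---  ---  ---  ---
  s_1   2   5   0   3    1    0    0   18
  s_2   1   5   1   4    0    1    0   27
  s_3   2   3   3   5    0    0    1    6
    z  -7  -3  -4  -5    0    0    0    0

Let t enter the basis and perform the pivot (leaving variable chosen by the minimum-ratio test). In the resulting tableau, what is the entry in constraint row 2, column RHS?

111/5

Ratio test on column t — row 1: 18/3 = 6; row 2: 27/4 = 27/4; row 3: 6/5 = 6/5. Minimum is 6/5 at row 3 (s_3 leaves); pivot element 5.
Divide row 3 by 5; eliminate column t from the other rows.
Row 2 update in column RHS: 27 − 4·(6/5) = 111/5.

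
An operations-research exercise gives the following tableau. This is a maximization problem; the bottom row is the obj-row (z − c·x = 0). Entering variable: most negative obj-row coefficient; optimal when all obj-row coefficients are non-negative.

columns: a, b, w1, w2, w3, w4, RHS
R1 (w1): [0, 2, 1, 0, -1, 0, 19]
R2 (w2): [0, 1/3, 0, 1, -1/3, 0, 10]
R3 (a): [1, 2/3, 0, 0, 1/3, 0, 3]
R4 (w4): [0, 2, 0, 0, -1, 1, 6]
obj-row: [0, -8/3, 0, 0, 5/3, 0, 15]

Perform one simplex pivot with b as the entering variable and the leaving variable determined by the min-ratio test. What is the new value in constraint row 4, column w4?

Ratio test on column b — row 1: 19/2 = 19/2; row 2: 10/(1/3) = 30; row 3: 3/(2/3) = 9/2; row 4: 6/2 = 3. Minimum is 3 at row 4 (w4 leaves); pivot element 2.
Divide row 4 by 2; eliminate column b from the other rows.
In the new row 4, the w4 entry is the old entry divided by the pivot: 1/2 = 1/2.

1/2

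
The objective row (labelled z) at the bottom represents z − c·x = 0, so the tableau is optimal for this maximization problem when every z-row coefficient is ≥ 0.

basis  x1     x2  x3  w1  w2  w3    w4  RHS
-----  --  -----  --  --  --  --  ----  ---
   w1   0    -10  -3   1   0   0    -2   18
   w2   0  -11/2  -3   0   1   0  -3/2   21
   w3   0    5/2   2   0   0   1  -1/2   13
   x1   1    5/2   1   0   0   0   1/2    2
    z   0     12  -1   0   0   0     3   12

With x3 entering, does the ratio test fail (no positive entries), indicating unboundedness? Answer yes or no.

Column x3 has positive entries in row(s) 3, 4, so the ratio test bounds it — not unbounded.

no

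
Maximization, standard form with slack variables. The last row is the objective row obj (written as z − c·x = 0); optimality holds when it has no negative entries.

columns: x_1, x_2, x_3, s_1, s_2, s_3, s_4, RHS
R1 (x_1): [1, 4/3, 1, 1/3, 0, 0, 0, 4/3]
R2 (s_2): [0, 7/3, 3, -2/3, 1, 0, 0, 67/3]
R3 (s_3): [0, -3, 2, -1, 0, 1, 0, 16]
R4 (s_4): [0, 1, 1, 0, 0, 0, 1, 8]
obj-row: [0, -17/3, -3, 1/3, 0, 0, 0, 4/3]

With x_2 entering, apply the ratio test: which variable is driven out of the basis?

Column x_2 entries and ratios — x_1: (4/3)/(4/3) = 1; s_2: (67/3)/(7/3) = 67/7; s_3: -3 ≤ 0, skip; s_4: 8/1 = 8.
Smallest ratio is 1 in the row of x_1, so x_1 leaves.

x_1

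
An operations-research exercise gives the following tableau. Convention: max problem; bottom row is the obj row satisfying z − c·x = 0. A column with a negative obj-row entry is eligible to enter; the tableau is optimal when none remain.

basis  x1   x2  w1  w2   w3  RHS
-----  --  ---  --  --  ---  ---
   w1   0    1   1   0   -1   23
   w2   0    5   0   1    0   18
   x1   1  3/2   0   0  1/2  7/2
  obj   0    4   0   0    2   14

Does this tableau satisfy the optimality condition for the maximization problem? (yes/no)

yes

Every obj-row coefficient is ≥ 0, so the tableau is optimal.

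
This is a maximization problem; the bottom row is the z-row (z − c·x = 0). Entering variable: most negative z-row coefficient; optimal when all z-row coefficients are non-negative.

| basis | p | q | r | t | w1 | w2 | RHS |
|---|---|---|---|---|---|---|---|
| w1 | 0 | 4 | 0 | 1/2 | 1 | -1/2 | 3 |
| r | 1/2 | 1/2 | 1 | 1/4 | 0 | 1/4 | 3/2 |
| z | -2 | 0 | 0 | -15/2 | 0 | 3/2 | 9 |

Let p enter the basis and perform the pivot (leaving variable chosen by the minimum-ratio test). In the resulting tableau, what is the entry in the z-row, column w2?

5/2

Ratio test on column p — row 1: entry 0 ≤ 0; row 2: (3/2)/(1/2) = 3. Minimum is 3 at row 2 (r leaves); pivot element 1/2.
Divide row 2 by 1/2; eliminate column p from the other rows.
z-row update in column w2: 3/2 − (-2)·(1/2) = 5/2.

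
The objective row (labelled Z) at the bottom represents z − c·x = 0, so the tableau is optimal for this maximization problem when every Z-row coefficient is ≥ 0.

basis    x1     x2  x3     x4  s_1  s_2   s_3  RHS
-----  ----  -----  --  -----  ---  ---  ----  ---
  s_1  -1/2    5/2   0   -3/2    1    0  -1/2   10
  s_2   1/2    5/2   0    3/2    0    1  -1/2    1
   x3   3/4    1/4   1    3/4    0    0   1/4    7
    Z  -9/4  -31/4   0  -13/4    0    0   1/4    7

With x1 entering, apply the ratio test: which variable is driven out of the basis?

Column x1 entries and ratios — s_1: -1/2 ≤ 0, skip; s_2: 1/(1/2) = 2; x3: 7/(3/4) = 28/3.
Smallest ratio is 2 in the row of s_2, so s_2 leaves.

s_2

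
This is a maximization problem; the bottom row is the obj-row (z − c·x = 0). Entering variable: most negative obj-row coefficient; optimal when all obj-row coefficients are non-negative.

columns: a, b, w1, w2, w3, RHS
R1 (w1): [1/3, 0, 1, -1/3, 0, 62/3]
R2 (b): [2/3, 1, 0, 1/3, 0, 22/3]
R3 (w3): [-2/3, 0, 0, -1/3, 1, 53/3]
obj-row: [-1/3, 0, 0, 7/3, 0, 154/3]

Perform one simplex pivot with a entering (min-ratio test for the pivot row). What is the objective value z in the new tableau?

55

Ratio test on column a — row 1: (62/3)/(1/3) = 62; row 2: (22/3)/(2/3) = 11; row 3: entry -2/3 ≤ 0. Minimum is 11 at row 2 (b leaves); pivot element 2/3.
Pivot on row 2; the obj-row RHS becomes 154/3 − (-1/3)·11 = 55.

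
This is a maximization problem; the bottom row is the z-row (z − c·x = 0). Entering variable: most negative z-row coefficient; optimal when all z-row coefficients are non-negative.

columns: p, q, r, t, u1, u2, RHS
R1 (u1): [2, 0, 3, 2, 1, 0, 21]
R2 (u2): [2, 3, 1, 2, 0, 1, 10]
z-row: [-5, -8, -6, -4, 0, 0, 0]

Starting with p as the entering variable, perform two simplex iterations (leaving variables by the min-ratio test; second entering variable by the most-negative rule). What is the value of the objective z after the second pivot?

Ratio test on column p — row 1: 21/2 = 21/2; row 2: 10/2 = 5. Minimum is 5 at row 2 (u2 leaves); pivot element 2.
Pivot on row 2; the z-row RHS becomes 0 − (-5)·5 = 25.
Next entering variable (most negative z-row entry -7/2): r.
Ratio test on column r — row 1: 11/2 = 11/2; row 2: 5/(1/2) = 10. Minimum is 11/2 at row 1 (u1 leaves); pivot element 2.
After the second pivot the z-row RHS is 25 − (-7/2)·(11/2) = 177/4.

177/4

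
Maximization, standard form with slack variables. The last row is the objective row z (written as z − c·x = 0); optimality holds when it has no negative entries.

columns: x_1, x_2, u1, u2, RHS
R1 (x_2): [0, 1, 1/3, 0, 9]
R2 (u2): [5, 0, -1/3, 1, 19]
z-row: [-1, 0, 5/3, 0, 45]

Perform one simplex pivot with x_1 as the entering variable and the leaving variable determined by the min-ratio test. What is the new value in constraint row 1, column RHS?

Ratio test on column x_1 — row 1: entry 0 ≤ 0; row 2: 19/5 = 19/5. Minimum is 19/5 at row 2 (u2 leaves); pivot element 5.
Divide row 2 by 5; eliminate column x_1 from the other rows.
Row 1 update in column RHS: 9 − 0·(19/5) = 9.

9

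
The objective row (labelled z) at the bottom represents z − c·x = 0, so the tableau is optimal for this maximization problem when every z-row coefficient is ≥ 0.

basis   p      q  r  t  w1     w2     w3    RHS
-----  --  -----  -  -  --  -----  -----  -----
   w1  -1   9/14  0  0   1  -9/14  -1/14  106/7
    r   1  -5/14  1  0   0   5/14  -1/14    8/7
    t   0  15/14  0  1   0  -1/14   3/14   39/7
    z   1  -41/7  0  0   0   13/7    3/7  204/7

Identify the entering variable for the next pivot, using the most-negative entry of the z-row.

q

Negative z-row entries: q: -41/7.
The most negative is -41/7 in column q, so q enters.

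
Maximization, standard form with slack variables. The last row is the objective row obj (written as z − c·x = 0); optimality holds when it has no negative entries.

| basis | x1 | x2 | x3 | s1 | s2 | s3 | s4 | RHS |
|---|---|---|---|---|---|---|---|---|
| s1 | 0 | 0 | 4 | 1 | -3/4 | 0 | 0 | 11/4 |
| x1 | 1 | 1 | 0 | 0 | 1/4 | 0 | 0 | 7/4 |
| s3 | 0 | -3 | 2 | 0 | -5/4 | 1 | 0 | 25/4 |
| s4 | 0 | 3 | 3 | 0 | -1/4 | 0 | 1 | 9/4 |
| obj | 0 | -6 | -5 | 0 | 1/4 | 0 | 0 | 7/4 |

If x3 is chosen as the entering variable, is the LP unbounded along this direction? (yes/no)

no

Column x3 has positive entries in row(s) 1, 3, 4, so the ratio test bounds it — not unbounded.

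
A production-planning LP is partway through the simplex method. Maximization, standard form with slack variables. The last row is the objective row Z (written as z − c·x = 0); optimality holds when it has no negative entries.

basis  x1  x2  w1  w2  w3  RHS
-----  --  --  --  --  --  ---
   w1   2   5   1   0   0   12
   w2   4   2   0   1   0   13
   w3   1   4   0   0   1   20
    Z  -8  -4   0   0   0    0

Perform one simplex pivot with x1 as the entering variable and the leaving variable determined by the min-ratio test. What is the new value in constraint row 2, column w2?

Ratio test on column x1 — row 1: 12/2 = 6; row 2: 13/4 = 13/4; row 3: 20/1 = 20. Minimum is 13/4 at row 2 (w2 leaves); pivot element 4.
Divide row 2 by 4; eliminate column x1 from the other rows.
In the new row 2, the w2 entry is the old entry divided by the pivot: 1/4 = 1/4.

1/4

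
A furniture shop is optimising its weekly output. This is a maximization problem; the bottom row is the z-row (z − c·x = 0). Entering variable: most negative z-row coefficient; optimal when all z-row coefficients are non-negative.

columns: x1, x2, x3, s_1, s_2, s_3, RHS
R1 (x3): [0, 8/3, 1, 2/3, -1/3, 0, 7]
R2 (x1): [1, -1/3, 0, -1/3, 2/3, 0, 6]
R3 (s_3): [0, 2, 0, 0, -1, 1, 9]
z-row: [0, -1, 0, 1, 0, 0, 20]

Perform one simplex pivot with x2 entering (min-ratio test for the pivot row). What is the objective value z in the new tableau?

181/8

Ratio test on column x2 — row 1: 7/(8/3) = 21/8; row 2: entry -1/3 ≤ 0; row 3: 9/2 = 9/2. Minimum is 21/8 at row 1 (x3 leaves); pivot element 8/3.
Pivot on row 1; the z-row RHS becomes 20 − (-1)·(21/8) = 181/8.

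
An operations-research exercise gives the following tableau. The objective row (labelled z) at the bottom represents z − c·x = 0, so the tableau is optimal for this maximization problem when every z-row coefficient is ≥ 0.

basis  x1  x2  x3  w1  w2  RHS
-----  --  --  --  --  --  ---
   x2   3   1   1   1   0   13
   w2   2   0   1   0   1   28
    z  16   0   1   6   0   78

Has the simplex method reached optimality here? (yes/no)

Every z-row coefficient is ≥ 0, so the tableau is optimal.

yes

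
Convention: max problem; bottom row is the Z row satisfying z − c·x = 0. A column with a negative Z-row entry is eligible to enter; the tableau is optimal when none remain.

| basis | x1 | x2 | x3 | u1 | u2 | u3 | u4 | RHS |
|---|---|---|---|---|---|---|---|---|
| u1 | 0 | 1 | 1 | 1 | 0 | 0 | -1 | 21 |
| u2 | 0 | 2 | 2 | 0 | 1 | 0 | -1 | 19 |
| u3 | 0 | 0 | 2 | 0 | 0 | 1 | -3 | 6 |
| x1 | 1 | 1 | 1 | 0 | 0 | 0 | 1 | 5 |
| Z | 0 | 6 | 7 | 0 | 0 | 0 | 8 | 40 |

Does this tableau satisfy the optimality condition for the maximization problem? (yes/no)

Every Z-row coefficient is ≥ 0, so the tableau is optimal.

yes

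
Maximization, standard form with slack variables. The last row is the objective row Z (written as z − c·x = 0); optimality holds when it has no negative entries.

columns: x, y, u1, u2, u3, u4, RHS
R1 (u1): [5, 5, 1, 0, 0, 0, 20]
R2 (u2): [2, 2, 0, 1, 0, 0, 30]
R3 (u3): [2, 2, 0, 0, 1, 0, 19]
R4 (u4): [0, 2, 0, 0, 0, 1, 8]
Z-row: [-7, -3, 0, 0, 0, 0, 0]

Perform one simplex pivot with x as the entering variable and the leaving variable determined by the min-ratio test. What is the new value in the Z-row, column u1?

7/5

Ratio test on column x — row 1: 20/5 = 4; row 2: 30/2 = 15; row 3: 19/2 = 19/2; row 4: entry 0 ≤ 0. Minimum is 4 at row 1 (u1 leaves); pivot element 5.
Divide row 1 by 5; eliminate column x from the other rows.
Z-row update in column u1: 0 − (-7)·(1/5) = 7/5.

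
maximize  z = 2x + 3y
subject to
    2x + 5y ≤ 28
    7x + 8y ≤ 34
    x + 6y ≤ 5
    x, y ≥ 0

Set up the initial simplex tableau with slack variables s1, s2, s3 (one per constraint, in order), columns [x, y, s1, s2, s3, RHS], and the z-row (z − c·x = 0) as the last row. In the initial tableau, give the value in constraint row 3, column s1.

0

Slack s1 belongs to constraint 1; its column is the unit vector e_1, so the entry in row 3 is 0.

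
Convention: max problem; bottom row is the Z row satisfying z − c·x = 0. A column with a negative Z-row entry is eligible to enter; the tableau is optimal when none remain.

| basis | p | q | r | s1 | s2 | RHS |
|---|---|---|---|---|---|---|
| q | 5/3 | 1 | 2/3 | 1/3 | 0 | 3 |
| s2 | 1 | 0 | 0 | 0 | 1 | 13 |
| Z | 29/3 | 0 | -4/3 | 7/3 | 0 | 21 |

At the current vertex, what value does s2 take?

13

s2 is basic (row 2); its value is the RHS of that row, 13.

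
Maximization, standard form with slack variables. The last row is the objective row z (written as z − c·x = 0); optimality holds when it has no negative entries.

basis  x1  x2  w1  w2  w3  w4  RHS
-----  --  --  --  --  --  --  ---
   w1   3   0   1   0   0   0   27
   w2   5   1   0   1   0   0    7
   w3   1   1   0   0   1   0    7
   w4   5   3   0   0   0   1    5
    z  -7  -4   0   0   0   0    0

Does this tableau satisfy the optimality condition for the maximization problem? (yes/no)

The z-row has a negative entry -7 in column x1, so it is not optimal.

no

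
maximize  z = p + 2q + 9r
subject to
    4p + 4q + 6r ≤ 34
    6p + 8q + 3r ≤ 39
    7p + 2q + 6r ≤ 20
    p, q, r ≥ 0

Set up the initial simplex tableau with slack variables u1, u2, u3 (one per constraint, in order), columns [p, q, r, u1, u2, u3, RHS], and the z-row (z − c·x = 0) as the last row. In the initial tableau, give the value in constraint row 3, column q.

2

Constraint 3 has coefficient 2 on q.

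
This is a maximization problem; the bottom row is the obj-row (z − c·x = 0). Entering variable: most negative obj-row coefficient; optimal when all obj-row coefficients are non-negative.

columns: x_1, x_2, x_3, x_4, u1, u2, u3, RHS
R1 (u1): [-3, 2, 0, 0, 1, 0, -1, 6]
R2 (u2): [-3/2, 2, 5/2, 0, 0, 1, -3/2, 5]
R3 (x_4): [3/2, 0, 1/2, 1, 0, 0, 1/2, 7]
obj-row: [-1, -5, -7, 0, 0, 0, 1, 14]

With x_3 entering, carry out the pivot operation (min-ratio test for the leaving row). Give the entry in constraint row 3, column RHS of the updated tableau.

6

Ratio test on column x_3 — row 1: entry 0 ≤ 0; row 2: 5/(5/2) = 2; row 3: 7/(1/2) = 14. Minimum is 2 at row 2 (u2 leaves); pivot element 5/2.
Divide row 2 by 5/2; eliminate column x_3 from the other rows.
Row 3 update in column RHS: 7 − (1/2)·2 = 6.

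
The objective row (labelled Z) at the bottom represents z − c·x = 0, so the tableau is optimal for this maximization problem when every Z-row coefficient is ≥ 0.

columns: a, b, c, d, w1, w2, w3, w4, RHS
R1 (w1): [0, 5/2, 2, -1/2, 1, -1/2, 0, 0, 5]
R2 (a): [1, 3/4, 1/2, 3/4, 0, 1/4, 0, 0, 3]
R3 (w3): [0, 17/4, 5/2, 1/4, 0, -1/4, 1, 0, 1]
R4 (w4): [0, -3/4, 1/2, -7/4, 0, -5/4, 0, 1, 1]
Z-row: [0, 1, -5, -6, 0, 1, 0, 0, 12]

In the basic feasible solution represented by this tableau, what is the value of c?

0

c is not in the basis, so in the current basic feasible solution c = 0.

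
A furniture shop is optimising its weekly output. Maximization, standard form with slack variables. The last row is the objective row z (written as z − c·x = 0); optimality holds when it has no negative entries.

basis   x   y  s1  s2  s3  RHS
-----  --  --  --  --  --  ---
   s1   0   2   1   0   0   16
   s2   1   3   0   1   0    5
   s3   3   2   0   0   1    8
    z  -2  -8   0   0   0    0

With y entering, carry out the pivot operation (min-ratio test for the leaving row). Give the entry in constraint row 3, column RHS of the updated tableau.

Ratio test on column y — row 1: 16/2 = 8; row 2: 5/3 = 5/3; row 3: 8/2 = 4. Minimum is 5/3 at row 2 (s2 leaves); pivot element 3.
Divide row 2 by 3; eliminate column y from the other rows.
Row 3 update in column RHS: 8 − 2·(5/3) = 14/3.

14/3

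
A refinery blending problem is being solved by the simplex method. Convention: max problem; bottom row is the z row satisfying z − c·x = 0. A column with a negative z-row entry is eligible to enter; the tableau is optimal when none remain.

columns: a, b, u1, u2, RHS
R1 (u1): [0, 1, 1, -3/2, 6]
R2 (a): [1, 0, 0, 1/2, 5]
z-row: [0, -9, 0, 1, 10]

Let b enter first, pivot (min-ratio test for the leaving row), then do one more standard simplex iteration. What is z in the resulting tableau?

189

Ratio test on column b — row 1: 6/1 = 6; row 2: entry 0 ≤ 0. Minimum is 6 at row 1 (u1 leaves); pivot element 1.
Pivot on row 1; the z-row RHS becomes 10 − (-9)·6 = 64.
Next entering variable (most negative z-row entry -25/2): u2.
Ratio test on column u2 — row 1: entry -3/2 ≤ 0; row 2: 5/(1/2) = 10. Minimum is 10 at row 2 (a leaves); pivot element 1/2.
After the second pivot the z-row RHS is 64 − (-25/2)·10 = 189.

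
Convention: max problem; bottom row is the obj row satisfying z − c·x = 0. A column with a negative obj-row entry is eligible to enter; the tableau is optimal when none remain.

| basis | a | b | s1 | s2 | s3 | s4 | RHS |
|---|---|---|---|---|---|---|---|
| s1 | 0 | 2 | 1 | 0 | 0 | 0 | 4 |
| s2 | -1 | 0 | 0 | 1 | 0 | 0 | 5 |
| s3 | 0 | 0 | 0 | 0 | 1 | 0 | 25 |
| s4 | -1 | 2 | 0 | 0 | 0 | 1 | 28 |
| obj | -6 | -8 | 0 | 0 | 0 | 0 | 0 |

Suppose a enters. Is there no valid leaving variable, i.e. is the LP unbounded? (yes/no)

Every constraint-row entry in column a is ≤ 0, so increasing a is unbounded.

yes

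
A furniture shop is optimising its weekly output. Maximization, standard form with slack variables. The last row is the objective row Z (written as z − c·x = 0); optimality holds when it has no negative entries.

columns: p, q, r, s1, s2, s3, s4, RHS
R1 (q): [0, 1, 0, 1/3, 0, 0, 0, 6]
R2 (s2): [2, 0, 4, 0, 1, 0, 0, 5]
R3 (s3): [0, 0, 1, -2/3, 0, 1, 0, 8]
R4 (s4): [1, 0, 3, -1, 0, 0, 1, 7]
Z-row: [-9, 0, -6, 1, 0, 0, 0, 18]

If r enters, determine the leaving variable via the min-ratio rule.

s2

Column r entries and ratios — q: 0 ≤ 0, skip; s2: 5/4 = 5/4; s3: 8/1 = 8; s4: 7/3 = 7/3.
Smallest ratio is 5/4 in the row of s2, so s2 leaves.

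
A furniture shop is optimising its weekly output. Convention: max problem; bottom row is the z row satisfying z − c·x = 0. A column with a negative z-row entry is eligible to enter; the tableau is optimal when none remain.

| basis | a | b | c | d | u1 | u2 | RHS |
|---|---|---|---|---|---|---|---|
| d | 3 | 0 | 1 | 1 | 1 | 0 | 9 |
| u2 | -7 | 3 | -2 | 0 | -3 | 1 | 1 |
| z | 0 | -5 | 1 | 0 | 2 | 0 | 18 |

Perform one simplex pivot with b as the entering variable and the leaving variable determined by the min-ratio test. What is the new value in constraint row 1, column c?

1

Ratio test on column b — row 1: entry 0 ≤ 0; row 2: 1/3 = 1/3. Minimum is 1/3 at row 2 (u2 leaves); pivot element 3.
Divide row 2 by 3; eliminate column b from the other rows.
Row 1 update in column c: 1 − 0·(-2/3) = 1.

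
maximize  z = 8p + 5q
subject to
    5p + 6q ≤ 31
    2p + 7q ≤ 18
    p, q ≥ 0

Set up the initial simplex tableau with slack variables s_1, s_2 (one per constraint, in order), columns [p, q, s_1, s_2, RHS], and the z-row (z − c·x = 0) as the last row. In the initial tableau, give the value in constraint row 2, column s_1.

0

Slack s_1 belongs to constraint 1; its column is the unit vector e_1, so the entry in row 2 is 0.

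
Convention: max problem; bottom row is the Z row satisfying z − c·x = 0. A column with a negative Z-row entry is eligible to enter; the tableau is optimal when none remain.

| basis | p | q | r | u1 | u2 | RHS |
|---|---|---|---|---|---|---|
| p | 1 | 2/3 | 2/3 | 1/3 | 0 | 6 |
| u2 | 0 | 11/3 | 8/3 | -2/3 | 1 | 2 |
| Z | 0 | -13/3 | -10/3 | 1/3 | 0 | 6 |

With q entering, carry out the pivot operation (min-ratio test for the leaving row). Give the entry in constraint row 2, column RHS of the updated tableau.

Ratio test on column q — row 1: 6/(2/3) = 9; row 2: 2/(11/3) = 6/11. Minimum is 6/11 at row 2 (u2 leaves); pivot element 11/3.
Divide row 2 by 11/3; eliminate column q from the other rows.
In the new row 2, the RHS entry is the old entry divided by the pivot: 2/(11/3) = 6/11.

6/11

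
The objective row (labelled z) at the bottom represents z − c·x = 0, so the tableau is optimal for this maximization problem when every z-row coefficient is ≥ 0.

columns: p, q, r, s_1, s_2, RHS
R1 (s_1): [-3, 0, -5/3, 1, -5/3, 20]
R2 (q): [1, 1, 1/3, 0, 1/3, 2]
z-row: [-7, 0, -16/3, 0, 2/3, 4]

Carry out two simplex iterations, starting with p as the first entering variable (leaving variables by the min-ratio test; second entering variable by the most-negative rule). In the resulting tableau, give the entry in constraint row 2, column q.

3

Ratio test on column p — row 1: entry -3 ≤ 0; row 2: 2/1 = 2. Minimum is 2 at row 2 (q leaves); pivot element 1.
Divide row 2 by 1; eliminate column p from the other rows.
Second iteration: most negative z-row entry is -3 in column r, so r enters.
Ratio test on column r — row 1: entry -2/3 ≤ 0; row 2: 2/(1/3) = 6. Minimum is 6 at row 2 (p leaves); pivot element 1/3.
Divide row 2 by 1/3; eliminate column r from the other rows.
After both pivots, the entry at constraint row 2, column q is 3.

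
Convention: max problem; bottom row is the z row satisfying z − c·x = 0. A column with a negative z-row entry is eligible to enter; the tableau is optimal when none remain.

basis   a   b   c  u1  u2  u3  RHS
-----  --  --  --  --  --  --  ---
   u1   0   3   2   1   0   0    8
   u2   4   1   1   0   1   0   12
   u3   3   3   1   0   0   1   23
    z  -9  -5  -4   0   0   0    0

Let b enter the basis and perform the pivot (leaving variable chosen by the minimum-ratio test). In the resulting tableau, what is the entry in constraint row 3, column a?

Ratio test on column b — row 1: 8/3 = 8/3; row 2: 12/1 = 12; row 3: 23/3 = 23/3. Minimum is 8/3 at row 1 (u1 leaves); pivot element 3.
Divide row 1 by 3; eliminate column b from the other rows.
Row 3 update in column a: 3 − 3·0 = 3.

3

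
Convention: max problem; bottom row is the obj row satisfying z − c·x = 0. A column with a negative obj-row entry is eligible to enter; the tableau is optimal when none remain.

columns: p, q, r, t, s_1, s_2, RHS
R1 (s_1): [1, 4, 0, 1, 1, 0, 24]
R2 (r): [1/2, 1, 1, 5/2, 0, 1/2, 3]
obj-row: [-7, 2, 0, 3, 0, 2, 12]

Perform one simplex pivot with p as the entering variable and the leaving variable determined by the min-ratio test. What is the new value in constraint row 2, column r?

Ratio test on column p — row 1: 24/1 = 24; row 2: 3/(1/2) = 6. Minimum is 6 at row 2 (r leaves); pivot element 1/2.
Divide row 2 by 1/2; eliminate column p from the other rows.
In the new row 2, the r entry is the old entry divided by the pivot: 1/(1/2) = 2.

2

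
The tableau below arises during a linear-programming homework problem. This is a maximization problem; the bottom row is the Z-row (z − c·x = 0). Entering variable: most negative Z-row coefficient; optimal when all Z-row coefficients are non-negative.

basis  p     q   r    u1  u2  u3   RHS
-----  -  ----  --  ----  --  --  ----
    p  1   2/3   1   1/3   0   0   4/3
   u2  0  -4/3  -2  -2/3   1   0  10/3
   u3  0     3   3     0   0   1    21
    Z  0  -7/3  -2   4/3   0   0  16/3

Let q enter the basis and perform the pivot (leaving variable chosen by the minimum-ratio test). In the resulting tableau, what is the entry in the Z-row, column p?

7/2

Ratio test on column q — row 1: (4/3)/(2/3) = 2; row 2: entry -4/3 ≤ 0; row 3: 21/3 = 7. Minimum is 2 at row 1 (p leaves); pivot element 2/3.
Divide row 1 by 2/3; eliminate column q from the other rows.
Z-row update in column p: 0 − (-7/3)·(3/2) = 7/2.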